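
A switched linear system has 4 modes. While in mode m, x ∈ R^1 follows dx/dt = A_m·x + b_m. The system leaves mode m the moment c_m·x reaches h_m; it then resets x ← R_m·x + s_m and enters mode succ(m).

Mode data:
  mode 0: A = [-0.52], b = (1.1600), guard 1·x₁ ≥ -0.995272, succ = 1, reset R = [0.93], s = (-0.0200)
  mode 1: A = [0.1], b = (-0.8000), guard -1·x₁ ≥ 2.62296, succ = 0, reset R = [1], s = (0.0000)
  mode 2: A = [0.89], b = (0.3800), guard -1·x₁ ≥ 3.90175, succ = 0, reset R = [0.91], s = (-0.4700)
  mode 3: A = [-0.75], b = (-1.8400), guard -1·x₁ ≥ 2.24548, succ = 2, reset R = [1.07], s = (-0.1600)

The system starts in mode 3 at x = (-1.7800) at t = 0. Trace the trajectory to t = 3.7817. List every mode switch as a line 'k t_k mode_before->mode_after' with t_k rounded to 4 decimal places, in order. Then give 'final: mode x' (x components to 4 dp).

1 1.5672 3->2
2 2.1141 2->0
3 3.3863 0->1
final: 1 -1.3064

Mode 3: guard c·x = 2.2455 hit at Δt = 1.5672 (t = 1.5672), x⁻ = (-2.2455) → reset → x⁺ = (-2.5627), jump to mode 2
Mode 2: guard c·x = 3.9017 hit at Δt = 0.5469 (t = 2.1141), x⁻ = (-3.9017) → reset → x⁺ = (-4.0206), jump to mode 0
Mode 0: guard c·x = -0.9953 hit at Δt = 1.2722 (t = 3.3863), x⁻ = (-0.9953) → reset → x⁺ = (-0.9456), jump to mode 1
Mode 1: flow for 0.3954 to horizon, guard not reached → x = (-1.3064)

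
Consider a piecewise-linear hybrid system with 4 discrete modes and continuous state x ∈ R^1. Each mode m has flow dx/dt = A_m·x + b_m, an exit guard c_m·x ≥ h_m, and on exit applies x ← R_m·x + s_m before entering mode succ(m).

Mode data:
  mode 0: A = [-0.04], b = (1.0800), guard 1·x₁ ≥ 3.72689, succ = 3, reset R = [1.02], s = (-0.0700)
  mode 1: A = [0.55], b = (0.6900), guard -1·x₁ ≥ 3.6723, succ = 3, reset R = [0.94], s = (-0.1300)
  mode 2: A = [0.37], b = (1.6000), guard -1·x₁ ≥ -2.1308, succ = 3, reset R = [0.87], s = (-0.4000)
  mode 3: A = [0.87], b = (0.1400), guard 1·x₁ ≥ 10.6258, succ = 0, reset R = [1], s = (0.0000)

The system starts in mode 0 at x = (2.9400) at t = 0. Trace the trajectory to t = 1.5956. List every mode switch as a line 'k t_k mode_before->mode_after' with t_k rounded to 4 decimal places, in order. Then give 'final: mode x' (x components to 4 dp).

Mode 0: guard c·x = 3.7269 hit at Δt = 0.8313 (t = 0.8313), x⁻ = (3.7269) → reset → x⁺ = (3.7314), jump to mode 3
Mode 3: flow for 0.7643 to horizon, guard not reached → x = (7.4073)

1 0.8313 0->3
final: 3 7.4073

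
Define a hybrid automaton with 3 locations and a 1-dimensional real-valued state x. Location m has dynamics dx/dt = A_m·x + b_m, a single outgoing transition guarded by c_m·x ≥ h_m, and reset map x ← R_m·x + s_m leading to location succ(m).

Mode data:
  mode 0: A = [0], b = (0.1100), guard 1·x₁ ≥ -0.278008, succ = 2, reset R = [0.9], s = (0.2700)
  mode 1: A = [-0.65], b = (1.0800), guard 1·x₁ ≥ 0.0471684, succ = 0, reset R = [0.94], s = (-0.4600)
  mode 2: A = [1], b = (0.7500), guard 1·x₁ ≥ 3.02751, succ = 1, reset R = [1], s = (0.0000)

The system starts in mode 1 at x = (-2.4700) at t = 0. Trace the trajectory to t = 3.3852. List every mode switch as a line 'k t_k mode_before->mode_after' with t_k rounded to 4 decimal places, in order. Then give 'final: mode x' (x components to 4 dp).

1 1.4457 1->0
2 2.6971 0->2
final: 2 0.7818

Mode 1: guard c·x = 0.0472 hit at Δt = 1.4457 (t = 1.4457), x⁻ = (0.0472) → reset → x⁺ = (-0.4157), jump to mode 0
Mode 0: guard c·x = -0.2780 hit at Δt = 1.2514 (t = 2.6971), x⁻ = (-0.2780) → reset → x⁺ = (0.0198), jump to mode 2
Mode 2: flow for 0.6881 to horizon, guard not reached → x = (0.7818)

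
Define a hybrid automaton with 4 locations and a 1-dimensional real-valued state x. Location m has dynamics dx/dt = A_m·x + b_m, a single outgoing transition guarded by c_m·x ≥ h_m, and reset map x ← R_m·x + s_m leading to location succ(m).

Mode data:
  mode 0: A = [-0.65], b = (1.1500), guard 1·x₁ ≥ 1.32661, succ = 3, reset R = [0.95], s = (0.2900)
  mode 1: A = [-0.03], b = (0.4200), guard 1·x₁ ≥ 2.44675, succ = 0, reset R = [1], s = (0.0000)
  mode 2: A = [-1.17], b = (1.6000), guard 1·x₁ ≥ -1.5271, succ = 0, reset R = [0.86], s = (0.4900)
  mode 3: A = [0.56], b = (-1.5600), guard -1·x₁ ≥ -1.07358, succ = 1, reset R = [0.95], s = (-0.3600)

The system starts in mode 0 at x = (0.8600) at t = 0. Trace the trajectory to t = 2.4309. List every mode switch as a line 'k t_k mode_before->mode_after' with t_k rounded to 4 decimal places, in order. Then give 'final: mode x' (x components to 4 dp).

1 1.1075 0->3
2 1.6902 3->1
final: 1 0.9531

Mode 0: guard c·x = 1.3266 hit at Δt = 1.1075 (t = 1.1075), x⁻ = (1.3266) → reset → x⁺ = (1.5503), jump to mode 3
Mode 3: guard c·x = -1.0736 hit at Δt = 0.5827 (t = 1.6902), x⁻ = (1.0736) → reset → x⁺ = (0.6599), jump to mode 1
Mode 1: flow for 0.7407 to horizon, guard not reached → x = (0.9531)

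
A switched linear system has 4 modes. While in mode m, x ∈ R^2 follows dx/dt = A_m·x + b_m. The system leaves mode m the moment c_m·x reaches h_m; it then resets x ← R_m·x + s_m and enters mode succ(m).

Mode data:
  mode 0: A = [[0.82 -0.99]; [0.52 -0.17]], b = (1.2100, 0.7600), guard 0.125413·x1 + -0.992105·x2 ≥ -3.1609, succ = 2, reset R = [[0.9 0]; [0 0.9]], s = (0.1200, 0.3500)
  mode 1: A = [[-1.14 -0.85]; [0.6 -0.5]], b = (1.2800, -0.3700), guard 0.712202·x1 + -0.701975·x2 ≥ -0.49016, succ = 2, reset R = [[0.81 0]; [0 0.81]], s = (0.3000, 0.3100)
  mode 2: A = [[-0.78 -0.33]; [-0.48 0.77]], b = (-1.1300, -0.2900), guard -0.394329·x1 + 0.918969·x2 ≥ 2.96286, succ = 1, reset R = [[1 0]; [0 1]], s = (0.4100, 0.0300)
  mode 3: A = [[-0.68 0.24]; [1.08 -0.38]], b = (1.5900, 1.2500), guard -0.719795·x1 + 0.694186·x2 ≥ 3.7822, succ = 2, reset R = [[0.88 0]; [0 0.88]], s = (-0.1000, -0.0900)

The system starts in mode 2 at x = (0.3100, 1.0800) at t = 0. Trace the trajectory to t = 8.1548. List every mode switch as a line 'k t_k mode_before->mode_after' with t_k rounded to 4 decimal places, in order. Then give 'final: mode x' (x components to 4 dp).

Mode 2: guard c·x = 2.9629 hit at Δt = 1.2643 (t = 1.2643), x⁻ = (-1.2712, 2.6786) → reset → x⁺ = (-0.8612, 2.7086), jump to mode 1
Mode 1: guard c·x = -0.4902 hit at Δt = 1.4142 (t = 2.6785), x⁻ = (-0.0226, 0.6753) → reset → x⁺ = (0.2817, 0.8570), jump to mode 2
Mode 2: guard c·x = 2.9629 hit at Δt = 1.5257 (t = 4.2042), x⁻ = (-1.4061, 2.6208) → reset → x⁺ = (-0.9961, 2.6508), jump to mode 1
Mode 1: guard c·x = -0.4902 hit at Δt = 1.3744 (t = 5.5787), x⁻ = (-0.0438, 0.6539) → reset → x⁺ = (0.2646, 0.8396), jump to mode 2
Mode 2: guard c·x = 2.9629 hit at Δt = 1.5427 (t = 7.1214), x⁻ = (-1.4174, 2.6159) → reset → x⁺ = (-1.0074, 2.6459), jump to mode 1
Mode 1: flow for 1.0334 to horizon, guard not reached → x = (-0.3207, 0.9472)

1 1.2643 2->1
2 2.6785 1->2
3 4.2042 2->1
4 5.5787 1->2
5 7.1214 2->1
final: 1 -0.3207 0.9472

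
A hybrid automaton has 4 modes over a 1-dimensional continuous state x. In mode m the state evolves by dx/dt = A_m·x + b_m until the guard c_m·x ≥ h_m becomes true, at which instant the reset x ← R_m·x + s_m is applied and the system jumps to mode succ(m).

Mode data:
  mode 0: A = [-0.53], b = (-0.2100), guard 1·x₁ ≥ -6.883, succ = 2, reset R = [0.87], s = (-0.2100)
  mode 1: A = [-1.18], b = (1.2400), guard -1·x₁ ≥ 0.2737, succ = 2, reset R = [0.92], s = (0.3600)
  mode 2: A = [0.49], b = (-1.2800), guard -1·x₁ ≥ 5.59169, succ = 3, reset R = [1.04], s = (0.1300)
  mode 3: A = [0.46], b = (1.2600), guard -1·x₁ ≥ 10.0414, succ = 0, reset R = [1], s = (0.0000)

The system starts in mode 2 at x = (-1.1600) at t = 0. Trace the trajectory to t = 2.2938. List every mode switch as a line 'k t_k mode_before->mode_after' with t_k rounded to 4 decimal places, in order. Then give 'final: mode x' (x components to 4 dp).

1 1.5856 2->3
final: 3 -6.8199

Mode 2: guard c·x = 5.5917 hit at Δt = 1.5856 (t = 1.5856), x⁻ = (-5.5917) → reset → x⁺ = (-5.6854), jump to mode 3
Mode 3: flow for 0.7082 to horizon, guard not reached → x = (-6.8199)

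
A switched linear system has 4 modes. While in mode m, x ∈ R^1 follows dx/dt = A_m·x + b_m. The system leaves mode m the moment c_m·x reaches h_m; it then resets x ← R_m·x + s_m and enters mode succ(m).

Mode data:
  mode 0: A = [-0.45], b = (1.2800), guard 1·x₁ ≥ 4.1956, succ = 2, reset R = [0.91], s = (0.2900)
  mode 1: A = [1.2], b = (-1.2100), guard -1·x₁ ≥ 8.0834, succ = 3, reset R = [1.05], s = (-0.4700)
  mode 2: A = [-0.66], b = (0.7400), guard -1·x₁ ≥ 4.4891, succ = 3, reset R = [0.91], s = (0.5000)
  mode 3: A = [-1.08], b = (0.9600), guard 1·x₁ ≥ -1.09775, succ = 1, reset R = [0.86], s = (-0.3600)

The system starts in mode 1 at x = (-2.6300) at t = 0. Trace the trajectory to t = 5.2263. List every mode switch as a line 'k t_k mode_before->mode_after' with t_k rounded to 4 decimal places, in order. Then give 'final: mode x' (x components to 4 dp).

1 0.7632 1->3
2 2.2453 3->1
3 3.3862 1->3
4 4.8683 3->1
final: 1 -2.5450

Mode 1: guard c·x = 8.0834 hit at Δt = 0.7632 (t = 0.7632), x⁻ = (-8.0834) → reset → x⁺ = (-8.9576), jump to mode 3
Mode 3: guard c·x = -1.0978 hit at Δt = 1.4821 (t = 2.2453), x⁻ = (-1.0978) → reset → x⁺ = (-1.3041), jump to mode 1
Mode 1: guard c·x = 8.0834 hit at Δt = 1.1409 (t = 3.3862), x⁻ = (-8.0834) → reset → x⁺ = (-8.9576), jump to mode 3
Mode 3: guard c·x = -1.0978 hit at Δt = 1.4821 (t = 4.8683), x⁻ = (-1.0978) → reset → x⁺ = (-1.3041), jump to mode 1
Mode 1: flow for 0.3580 to horizon, guard not reached → x = (-2.5450)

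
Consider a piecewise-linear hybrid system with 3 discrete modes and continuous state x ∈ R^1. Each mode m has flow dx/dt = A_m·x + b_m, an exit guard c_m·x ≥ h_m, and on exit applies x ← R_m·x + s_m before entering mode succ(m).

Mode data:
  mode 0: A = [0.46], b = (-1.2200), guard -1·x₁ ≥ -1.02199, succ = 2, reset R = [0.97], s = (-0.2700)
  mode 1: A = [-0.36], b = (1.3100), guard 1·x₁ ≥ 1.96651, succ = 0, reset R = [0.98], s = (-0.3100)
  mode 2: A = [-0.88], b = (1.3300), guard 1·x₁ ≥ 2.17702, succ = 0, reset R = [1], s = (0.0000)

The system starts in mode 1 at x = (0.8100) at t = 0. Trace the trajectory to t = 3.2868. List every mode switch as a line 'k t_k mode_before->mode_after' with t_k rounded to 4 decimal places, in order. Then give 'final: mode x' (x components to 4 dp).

Mode 1: guard c·x = 1.9665 hit at Δt = 1.4601 (t = 1.4601), x⁻ = (1.9665) → reset → x⁺ = (1.6172), jump to mode 0
Mode 0: guard c·x = -1.0220 hit at Δt = 0.9876 (t = 2.4477), x⁻ = (1.0220) → reset → x⁺ = (0.7213), jump to mode 2
Mode 2: flow for 0.8391 to horizon, guard not reached → x = (1.1338)

1 1.4601 1->0
2 2.4477 0->2
final: 2 1.1338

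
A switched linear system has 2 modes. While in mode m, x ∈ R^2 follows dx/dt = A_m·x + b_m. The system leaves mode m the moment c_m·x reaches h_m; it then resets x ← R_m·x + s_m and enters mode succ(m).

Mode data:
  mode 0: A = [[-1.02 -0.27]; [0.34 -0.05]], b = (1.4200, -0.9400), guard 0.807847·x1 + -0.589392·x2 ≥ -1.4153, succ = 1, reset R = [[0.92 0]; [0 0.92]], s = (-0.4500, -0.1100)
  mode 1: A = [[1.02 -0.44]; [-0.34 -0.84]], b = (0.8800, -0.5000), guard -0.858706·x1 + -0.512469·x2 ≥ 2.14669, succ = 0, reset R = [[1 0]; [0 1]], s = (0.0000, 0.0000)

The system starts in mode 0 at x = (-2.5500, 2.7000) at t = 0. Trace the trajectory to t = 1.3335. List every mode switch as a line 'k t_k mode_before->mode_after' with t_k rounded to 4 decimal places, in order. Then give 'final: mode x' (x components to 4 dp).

Mode 0: guard c·x = -1.4153 hit at Δt = 0.7822 (t = 0.7822), x⁻ = (-0.6693, 1.4839) → reset → x⁺ = (-1.0657, 1.2552), jump to mode 1
Mode 1: flow for 0.5513 to horizon, guard not reached → x = (-1.5469, 0.7662)

1 0.7822 0->1
final: 1 -1.5469 0.7662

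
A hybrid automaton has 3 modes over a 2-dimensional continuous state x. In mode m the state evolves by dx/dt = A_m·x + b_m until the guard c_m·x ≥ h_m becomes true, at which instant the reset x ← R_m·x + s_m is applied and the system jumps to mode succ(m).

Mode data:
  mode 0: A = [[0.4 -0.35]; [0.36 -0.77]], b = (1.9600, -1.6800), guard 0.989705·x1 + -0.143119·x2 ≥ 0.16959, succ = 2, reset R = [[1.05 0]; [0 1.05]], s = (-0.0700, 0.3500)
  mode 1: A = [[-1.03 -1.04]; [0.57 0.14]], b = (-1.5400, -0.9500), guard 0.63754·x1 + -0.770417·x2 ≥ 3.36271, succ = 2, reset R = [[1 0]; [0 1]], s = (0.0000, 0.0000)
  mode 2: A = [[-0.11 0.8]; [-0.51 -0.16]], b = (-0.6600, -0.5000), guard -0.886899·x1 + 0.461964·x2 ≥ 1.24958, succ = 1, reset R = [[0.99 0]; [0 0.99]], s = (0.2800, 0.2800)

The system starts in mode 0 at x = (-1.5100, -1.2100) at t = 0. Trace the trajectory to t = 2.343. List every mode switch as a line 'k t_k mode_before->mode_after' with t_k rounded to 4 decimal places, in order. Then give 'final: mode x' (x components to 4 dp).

Mode 0: guard c·x = 0.1696 hit at Δt = 0.6618 (t = 0.6618), x⁻ = (-0.0807, -1.7429) → reset → x⁺ = (-0.1547, -1.4801), jump to mode 2
Mode 2: guard c·x = 1.2496 hit at Δt = 1.1195 (t = 1.7813), x⁻ = (-2.0064, -1.1471) → reset → x⁺ = (-1.7064, -0.8557), jump to mode 1
Mode 1: flow for 0.5617 to horizon, guard not reached → x = (-0.9665, -1.9332)

1 0.6618 0->2
2 1.7813 2->1
final: 1 -0.9665 -1.9332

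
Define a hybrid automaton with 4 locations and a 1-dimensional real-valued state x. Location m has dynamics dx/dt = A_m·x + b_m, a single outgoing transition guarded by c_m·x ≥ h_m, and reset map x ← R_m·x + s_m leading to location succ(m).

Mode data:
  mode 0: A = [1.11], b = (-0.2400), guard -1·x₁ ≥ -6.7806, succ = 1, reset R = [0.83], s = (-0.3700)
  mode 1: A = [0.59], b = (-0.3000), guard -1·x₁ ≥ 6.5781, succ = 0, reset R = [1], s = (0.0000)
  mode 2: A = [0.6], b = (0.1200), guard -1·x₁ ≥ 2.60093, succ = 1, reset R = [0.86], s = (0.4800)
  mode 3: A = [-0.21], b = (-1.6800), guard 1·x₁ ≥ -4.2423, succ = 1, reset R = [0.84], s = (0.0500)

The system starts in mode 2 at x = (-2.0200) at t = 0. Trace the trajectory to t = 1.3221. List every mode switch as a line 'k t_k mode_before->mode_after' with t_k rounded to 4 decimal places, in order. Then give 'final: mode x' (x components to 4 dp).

1 0.4617 2->1
final: 1 -3.2550

Mode 2: guard c·x = 2.6009 hit at Δt = 0.4617 (t = 0.4617), x⁻ = (-2.6009) → reset → x⁺ = (-1.7568), jump to mode 1
Mode 1: flow for 0.8604 to horizon, guard not reached → x = (-3.2550)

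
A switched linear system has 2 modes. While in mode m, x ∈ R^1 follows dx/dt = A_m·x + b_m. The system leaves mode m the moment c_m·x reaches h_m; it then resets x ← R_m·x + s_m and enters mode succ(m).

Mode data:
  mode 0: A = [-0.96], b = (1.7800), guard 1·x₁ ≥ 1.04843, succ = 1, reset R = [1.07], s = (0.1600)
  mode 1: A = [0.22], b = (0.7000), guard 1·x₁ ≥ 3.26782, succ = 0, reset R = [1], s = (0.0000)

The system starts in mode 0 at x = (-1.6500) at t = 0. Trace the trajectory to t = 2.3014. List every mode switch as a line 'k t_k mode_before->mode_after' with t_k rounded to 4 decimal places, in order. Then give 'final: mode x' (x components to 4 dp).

Mode 0: guard c·x = 1.0484 hit at Δt = 1.5312 (t = 1.5312), x⁻ = (1.0484) → reset → x⁺ = (1.2818), jump to mode 1
Mode 1: flow for 0.7702 to horizon, guard not reached → x = (2.1060)

1 1.5312 0->1
final: 1 2.1060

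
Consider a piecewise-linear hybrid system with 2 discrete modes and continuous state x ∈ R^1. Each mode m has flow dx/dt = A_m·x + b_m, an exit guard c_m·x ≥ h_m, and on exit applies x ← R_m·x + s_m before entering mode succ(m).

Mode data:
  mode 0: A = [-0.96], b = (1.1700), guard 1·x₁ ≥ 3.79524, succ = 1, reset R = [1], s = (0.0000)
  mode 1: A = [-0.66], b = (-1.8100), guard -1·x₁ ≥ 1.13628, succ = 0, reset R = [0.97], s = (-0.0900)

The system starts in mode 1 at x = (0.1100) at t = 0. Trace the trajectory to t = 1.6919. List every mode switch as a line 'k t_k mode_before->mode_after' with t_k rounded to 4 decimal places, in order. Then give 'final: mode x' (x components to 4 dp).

1 0.8702 1->0
final: 0 0.1233

Mode 1: guard c·x = 1.1363 hit at Δt = 0.8702 (t = 0.8702), x⁻ = (-1.1363) → reset → x⁺ = (-1.1922), jump to mode 0
Mode 0: flow for 0.8217 to horizon, guard not reached → x = (0.1233)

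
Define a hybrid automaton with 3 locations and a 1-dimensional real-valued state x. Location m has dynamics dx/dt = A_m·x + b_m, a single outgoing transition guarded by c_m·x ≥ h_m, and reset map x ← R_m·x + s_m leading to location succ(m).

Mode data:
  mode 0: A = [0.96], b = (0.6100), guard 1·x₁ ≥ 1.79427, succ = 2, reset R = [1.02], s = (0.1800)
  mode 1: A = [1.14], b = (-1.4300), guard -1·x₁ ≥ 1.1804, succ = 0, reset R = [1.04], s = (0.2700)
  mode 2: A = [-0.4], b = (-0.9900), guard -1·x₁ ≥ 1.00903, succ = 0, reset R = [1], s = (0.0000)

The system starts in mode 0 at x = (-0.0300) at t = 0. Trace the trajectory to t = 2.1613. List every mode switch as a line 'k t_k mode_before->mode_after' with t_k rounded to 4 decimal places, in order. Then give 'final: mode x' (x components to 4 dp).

1 1.4475 0->2
final: 2 0.8961

Mode 0: guard c·x = 1.7943 hit at Δt = 1.4475 (t = 1.4475), x⁻ = (1.7943) → reset → x⁺ = (2.0102), jump to mode 2
Mode 2: flow for 0.7138 to horizon, guard not reached → x = (0.8961)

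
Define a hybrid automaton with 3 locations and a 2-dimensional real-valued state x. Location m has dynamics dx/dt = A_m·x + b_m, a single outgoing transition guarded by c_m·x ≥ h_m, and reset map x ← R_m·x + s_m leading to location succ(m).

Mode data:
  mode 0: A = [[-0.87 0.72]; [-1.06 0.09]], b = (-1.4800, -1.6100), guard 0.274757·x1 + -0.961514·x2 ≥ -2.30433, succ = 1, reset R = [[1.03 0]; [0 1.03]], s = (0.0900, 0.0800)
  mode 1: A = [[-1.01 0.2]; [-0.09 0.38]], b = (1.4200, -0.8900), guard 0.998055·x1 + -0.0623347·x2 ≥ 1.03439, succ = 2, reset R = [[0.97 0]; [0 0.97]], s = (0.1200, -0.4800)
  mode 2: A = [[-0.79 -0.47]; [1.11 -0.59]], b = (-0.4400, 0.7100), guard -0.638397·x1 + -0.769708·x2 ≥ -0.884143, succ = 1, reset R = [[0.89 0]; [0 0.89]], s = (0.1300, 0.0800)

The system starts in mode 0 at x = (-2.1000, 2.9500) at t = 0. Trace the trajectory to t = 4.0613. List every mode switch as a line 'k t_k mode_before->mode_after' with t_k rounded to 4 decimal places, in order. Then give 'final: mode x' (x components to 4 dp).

Mode 0: guard c·x = -2.3043 hit at Δt = 1.4185 (t = 1.4185), x⁻ = (-0.1593, 2.3510) → reset → x⁺ = (-0.0741, 2.5016), jump to mode 1
Mode 1: guard c·x = 1.0344 hit at Δt = 1.0133 (t = 2.4318), x⁻ = (1.1930, 2.5069) → reset → x⁺ = (1.2772, 1.9517), jump to mode 2
Mode 2: guard c·x = -0.8841 hit at Δt = 1.2312 (t = 3.6630), x⁻ = (-0.5830, 1.6322) → reset → x⁺ = (-0.3889, 1.5327), jump to mode 1
Mode 1: flow for 0.3983 to horizon, guard not reached → x = (0.3018, 1.4015)

1 1.4185 0->1
2 2.4318 1->2
3 3.6630 2->1
final: 1 0.3018 1.4015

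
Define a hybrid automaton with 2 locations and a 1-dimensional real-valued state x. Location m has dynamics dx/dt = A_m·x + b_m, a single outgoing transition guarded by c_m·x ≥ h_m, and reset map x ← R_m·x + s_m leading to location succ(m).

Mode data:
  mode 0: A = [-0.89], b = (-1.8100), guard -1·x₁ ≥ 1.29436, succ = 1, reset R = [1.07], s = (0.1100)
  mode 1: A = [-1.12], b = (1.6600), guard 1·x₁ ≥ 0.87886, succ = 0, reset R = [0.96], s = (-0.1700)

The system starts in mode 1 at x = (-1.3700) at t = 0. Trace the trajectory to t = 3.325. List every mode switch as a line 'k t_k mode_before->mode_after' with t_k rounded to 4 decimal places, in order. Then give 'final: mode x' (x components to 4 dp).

Mode 1: guard c·x = 0.8789 hit at Δt = 1.3870 (t = 1.3870), x⁻ = (0.8789) → reset → x⁺ = (0.6737), jump to mode 0
Mode 0: guard c·x = 1.2944 hit at Δt = 1.4584 (t = 2.8454), x⁻ = (-1.2944) → reset → x⁺ = (-1.2750), jump to mode 1
Mode 1: flow for 0.4796 to horizon, guard not reached → x = (-0.1291)

1 1.3870 1->0
2 2.8454 0->1
final: 1 -0.1291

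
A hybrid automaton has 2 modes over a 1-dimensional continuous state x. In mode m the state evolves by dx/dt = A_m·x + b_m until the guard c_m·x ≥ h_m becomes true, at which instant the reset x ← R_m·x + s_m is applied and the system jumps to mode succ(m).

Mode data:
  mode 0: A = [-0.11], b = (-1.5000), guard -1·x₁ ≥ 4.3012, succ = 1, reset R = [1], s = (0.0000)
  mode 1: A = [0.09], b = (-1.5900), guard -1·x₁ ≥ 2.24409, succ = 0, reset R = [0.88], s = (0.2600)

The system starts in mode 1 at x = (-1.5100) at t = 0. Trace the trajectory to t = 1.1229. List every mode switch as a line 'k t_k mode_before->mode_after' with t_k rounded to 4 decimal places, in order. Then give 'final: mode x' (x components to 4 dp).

1 0.4174 1->0
final: 0 -2.6050

Mode 1: guard c·x = 2.2441 hit at Δt = 0.4174 (t = 0.4174), x⁻ = (-2.2441) → reset → x⁺ = (-1.7148), jump to mode 0
Mode 0: flow for 0.7055 to horizon, guard not reached → x = (-2.6050)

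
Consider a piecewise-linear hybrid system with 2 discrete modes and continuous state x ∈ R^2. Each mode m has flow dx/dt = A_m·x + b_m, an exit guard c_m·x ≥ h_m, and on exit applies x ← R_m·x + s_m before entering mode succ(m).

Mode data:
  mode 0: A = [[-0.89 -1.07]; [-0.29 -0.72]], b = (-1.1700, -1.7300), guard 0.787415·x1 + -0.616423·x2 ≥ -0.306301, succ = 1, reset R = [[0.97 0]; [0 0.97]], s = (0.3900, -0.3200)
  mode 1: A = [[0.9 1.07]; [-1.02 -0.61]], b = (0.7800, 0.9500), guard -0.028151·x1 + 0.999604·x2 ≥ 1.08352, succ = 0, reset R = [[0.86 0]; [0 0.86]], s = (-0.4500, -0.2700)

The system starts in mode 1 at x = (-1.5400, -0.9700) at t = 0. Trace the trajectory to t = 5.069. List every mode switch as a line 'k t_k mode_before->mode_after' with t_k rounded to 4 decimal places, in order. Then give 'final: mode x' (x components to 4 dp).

1 0.6887 1->0
2 2.2627 0->1
3 3.4337 1->0
4 4.6167 0->1
final: 1 -0.8740 -0.1575

Mode 1: guard c·x = 1.0835 hit at Δt = 0.6887 (t = 0.6887), x⁻ = (-2.1622, 1.0231) → reset → x⁺ = (-2.3095, 0.6098), jump to mode 0
Mode 0: guard c·x = -0.3063 hit at Δt = 1.5740 (t = 2.2627), x⁻ = (-1.1490, -0.9708) → reset → x⁺ = (-0.7245, -1.2617), jump to mode 1
Mode 1: guard c·x = 1.0835 hit at Δt = 1.1710 (t = 3.4337), x⁻ = (-0.8629, 1.0596) → reset → x⁺ = (-1.1921, 0.6413), jump to mode 0
Mode 0: guard c·x = -0.3063 hit at Δt = 1.1829 (t = 4.6167), x⁻ = (-1.0312, -0.8203) → reset → x⁺ = (-0.6102, -1.1157), jump to mode 1
Mode 1: flow for 0.4523 to horizon, guard not reached → x = (-0.8740, -0.1575)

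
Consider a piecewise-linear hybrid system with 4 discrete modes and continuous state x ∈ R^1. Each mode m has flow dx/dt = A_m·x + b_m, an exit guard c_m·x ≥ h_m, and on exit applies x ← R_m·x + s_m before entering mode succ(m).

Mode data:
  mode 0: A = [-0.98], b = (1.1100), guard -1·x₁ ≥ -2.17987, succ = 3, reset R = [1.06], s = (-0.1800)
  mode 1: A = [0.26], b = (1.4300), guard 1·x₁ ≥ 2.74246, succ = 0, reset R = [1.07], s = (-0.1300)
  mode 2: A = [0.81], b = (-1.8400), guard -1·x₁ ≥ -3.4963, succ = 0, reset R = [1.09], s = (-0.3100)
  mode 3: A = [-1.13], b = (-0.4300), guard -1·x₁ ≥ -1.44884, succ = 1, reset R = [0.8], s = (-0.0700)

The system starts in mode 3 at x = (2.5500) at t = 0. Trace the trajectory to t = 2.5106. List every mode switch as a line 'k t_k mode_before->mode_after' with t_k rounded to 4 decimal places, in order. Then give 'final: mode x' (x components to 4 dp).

1 0.4170 3->1
2 1.2781 1->0
3 1.7554 0->3
4 2.0357 3->1
final: 1 1.9549

Mode 3: guard c·x = -1.4488 hit at Δt = 0.4170 (t = 0.4170), x⁻ = (1.4488) → reset → x⁺ = (1.0891), jump to mode 1
Mode 1: guard c·x = 2.7425 hit at Δt = 0.8611 (t = 1.2781), x⁻ = (2.7425) → reset → x⁺ = (2.8044), jump to mode 0
Mode 0: guard c·x = -2.1799 hit at Δt = 0.4773 (t = 1.7554), x⁻ = (2.1799) → reset → x⁺ = (2.1307), jump to mode 3
Mode 3: guard c·x = -1.4488 hit at Δt = 0.2803 (t = 2.0357), x⁻ = (1.4488) → reset → x⁺ = (1.0891), jump to mode 1
Mode 1: flow for 0.4749 to horizon, guard not reached → x = (1.9549)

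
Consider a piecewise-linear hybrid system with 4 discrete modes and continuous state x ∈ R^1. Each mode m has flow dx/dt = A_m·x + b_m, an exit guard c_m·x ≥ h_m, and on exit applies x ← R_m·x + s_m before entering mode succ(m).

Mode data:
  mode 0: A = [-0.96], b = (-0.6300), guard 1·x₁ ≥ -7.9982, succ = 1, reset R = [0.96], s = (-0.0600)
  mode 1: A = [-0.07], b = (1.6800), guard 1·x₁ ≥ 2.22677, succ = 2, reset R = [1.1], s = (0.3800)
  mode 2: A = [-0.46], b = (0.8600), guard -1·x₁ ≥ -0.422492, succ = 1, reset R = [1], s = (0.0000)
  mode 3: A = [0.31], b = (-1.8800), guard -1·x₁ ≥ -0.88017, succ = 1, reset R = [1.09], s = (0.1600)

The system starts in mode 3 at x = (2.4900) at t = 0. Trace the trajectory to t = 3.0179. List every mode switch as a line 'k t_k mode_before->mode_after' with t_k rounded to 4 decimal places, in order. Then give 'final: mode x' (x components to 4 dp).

1 1.1994 3->1
2 1.9081 1->2
final: 2 2.4457

Mode 3: guard c·x = -0.8802 hit at Δt = 1.1994 (t = 1.1994), x⁻ = (0.8802) → reset → x⁺ = (1.1194), jump to mode 1
Mode 1: guard c·x = 2.2268 hit at Δt = 0.7087 (t = 1.9081), x⁻ = (2.2268) → reset → x⁺ = (2.8294), jump to mode 2
Mode 2: flow for 1.1098 to horizon, guard not reached → x = (2.4457)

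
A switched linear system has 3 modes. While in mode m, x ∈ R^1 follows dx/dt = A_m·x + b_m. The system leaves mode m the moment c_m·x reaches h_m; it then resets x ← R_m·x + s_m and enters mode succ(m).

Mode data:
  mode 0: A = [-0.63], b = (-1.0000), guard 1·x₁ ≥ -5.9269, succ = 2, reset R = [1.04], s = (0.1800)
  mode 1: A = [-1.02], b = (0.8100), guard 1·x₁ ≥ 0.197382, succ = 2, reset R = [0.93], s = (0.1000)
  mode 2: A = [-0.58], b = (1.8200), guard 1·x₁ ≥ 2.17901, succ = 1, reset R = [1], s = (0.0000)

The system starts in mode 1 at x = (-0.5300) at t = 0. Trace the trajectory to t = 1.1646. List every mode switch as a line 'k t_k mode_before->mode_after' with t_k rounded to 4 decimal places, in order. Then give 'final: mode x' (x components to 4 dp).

Mode 1: guard c·x = 0.1974 hit at Δt = 0.7814 (t = 0.7814), x⁻ = (0.1974) → reset → x⁺ = (0.2836), jump to mode 2
Mode 2: flow for 0.3832 to horizon, guard not reached → x = (0.8524)

1 0.7814 1->2
final: 2 0.8524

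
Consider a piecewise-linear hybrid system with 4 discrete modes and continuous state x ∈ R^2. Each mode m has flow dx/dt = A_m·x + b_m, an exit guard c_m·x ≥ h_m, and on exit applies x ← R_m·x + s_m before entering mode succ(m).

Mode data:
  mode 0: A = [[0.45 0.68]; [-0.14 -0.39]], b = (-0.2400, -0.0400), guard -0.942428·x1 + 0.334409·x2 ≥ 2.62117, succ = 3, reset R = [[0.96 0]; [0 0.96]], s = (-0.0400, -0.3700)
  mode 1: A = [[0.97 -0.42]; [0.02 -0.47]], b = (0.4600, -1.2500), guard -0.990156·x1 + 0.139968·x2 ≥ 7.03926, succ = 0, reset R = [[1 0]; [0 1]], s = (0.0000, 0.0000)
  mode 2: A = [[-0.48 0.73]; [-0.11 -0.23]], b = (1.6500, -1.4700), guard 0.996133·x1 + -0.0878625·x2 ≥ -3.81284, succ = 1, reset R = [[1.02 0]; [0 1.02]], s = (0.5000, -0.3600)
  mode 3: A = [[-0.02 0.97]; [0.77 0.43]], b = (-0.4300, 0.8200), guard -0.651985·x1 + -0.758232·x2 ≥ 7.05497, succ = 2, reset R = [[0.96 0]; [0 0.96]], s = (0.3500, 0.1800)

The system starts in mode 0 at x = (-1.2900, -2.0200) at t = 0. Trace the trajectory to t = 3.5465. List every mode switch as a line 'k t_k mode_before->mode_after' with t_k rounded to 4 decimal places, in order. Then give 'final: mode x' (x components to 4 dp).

1 0.8215 0->3
2 1.6195 3->2
3 2.6245 2->1
final: 1 -5.8593 -3.9775

Mode 0: guard c·x = 2.6212 hit at Δt = 0.8215 (t = 0.8215), x⁻ = (-3.2317, -1.2692) → reset → x⁺ = (-3.1424, -1.5885), jump to mode 3
Mode 3: guard c·x = 7.0550 hit at Δt = 0.7980 (t = 1.6195), x⁻ = (-5.6083, -4.4820) → reset → x⁺ = (-5.0340, -4.1228), jump to mode 2
Mode 2: guard c·x = -3.8128 hit at Δt = 1.0050 (t = 2.6245), x⁻ = (-4.1929, -4.1406) → reset → x⁺ = (-3.7767, -4.5834), jump to mode 1
Mode 1: flow for 0.9220 to horizon, guard not reached → x = (-5.8593, -3.9775)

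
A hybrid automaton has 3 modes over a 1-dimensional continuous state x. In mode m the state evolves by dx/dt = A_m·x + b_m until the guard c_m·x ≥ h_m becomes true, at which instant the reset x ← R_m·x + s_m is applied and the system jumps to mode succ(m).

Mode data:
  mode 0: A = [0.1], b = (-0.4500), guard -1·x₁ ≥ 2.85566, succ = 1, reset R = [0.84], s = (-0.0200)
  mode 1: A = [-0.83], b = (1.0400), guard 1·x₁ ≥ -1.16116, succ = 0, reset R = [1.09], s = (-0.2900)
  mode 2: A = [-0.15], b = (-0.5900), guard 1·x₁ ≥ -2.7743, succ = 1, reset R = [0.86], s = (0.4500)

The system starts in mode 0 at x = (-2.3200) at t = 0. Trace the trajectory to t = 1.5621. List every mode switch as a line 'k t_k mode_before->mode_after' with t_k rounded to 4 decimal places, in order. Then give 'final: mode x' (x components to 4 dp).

1 0.7561 0->1
2 1.2613 1->0
final: 0 -1.7406

Mode 0: guard c·x = 2.8557 hit at Δt = 0.7561 (t = 0.7561), x⁻ = (-2.8557) → reset → x⁺ = (-2.4188), jump to mode 1
Mode 1: guard c·x = -1.1612 hit at Δt = 0.5052 (t = 1.2613), x⁻ = (-1.1612) → reset → x⁺ = (-1.5557), jump to mode 0
Mode 0: flow for 0.3008 to horizon, guard not reached → x = (-1.7406)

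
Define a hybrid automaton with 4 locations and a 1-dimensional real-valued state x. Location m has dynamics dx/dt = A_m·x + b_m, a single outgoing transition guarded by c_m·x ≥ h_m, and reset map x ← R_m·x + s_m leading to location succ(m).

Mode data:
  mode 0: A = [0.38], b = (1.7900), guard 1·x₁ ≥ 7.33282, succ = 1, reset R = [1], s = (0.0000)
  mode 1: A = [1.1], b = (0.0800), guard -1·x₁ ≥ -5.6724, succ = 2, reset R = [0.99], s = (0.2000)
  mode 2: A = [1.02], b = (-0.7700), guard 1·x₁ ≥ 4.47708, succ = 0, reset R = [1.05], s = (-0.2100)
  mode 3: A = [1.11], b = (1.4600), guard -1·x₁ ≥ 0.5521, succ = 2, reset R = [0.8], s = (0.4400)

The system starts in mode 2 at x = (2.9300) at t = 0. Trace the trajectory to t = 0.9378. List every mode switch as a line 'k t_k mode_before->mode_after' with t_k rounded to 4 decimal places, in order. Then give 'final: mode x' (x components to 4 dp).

Mode 2: guard c·x = 4.4771 hit at Δt = 0.5267 (t = 0.5267), x⁻ = (4.4771) → reset → x⁺ = (4.4909), jump to mode 0
Mode 0: flow for 0.4111 to horizon, guard not reached → x = (6.0467)

1 0.5267 2->0
final: 0 6.0467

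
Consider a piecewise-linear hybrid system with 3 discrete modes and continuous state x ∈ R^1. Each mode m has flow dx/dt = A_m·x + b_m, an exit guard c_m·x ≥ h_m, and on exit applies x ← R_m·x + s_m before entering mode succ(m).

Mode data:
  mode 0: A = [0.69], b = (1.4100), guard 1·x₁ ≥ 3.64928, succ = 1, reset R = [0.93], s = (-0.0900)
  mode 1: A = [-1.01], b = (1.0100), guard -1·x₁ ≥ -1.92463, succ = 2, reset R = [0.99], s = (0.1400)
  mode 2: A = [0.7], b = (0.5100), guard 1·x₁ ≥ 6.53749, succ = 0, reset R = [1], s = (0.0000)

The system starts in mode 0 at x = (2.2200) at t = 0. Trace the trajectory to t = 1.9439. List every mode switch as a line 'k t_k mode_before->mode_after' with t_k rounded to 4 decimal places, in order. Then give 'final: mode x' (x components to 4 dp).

1 0.4190 0->1
2 1.3229 1->2
final: 2 3.5558

Mode 0: guard c·x = 3.6493 hit at Δt = 0.4190 (t = 0.4190), x⁻ = (3.6493) → reset → x⁺ = (3.3038), jump to mode 1
Mode 1: guard c·x = -1.9246 hit at Δt = 0.9039 (t = 1.3229), x⁻ = (1.9246) → reset → x⁺ = (2.0454), jump to mode 2
Mode 2: flow for 0.6210 to horizon, guard not reached → x = (3.5558)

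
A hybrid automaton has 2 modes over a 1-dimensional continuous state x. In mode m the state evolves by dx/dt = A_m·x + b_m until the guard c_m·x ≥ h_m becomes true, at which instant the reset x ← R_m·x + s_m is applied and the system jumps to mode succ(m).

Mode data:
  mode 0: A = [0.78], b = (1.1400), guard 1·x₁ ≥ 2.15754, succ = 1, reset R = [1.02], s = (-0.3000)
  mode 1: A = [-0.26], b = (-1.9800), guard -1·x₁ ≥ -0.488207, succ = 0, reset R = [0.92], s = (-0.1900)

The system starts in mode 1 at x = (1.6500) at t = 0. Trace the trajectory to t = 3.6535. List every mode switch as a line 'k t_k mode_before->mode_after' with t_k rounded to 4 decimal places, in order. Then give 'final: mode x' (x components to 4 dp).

Mode 1: guard c·x = -0.4882 hit at Δt = 0.5153 (t = 0.5153), x⁻ = (0.4882) → reset → x⁺ = (0.2592), jump to mode 0
Mode 0: guard c·x = 2.1575 hit at Δt = 0.9532 (t = 1.4685), x⁻ = (2.1575) → reset → x⁺ = (1.9007), jump to mode 1
Mode 1: guard c·x = -0.4882 hit at Δt = 0.6180 (t = 2.0865), x⁻ = (0.4882) → reset → x⁺ = (0.2592), jump to mode 0
Mode 0: guard c·x = 2.1575 hit at Δt = 0.9532 (t = 3.0397), x⁻ = (2.1575) → reset → x⁺ = (1.9007), jump to mode 1
Mode 1: flow for 0.6138 to horizon, guard not reached → x = (0.4970)

1 0.5153 1->0
2 1.4685 0->1
3 2.0865 1->0
4 3.0397 0->1
final: 1 0.4970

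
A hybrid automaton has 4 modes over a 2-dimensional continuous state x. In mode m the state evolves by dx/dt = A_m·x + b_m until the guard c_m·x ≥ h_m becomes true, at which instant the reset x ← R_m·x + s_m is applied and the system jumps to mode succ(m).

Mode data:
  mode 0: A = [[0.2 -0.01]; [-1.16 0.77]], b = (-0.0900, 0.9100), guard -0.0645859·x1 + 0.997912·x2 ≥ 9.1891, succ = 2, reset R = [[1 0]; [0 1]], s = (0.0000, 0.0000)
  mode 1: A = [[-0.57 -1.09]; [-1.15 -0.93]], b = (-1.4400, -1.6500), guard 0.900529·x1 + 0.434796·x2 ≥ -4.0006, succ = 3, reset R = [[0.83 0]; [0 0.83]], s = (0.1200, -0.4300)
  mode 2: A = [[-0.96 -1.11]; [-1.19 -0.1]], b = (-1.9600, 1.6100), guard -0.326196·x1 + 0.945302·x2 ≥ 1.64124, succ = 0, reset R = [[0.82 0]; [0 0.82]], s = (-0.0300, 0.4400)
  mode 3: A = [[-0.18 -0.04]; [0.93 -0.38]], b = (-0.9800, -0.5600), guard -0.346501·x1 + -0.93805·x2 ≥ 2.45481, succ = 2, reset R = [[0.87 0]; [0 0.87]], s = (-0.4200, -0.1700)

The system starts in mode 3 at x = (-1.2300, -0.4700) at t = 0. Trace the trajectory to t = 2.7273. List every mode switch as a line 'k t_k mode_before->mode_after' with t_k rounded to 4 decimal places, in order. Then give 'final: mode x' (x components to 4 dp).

Mode 3: guard c·x = 2.4548 hit at Δt = 0.9465 (t = 0.9465), x⁻ = (-1.8477, -1.9344) → reset → x⁺ = (-2.0275, -1.8530), jump to mode 2
Mode 2: guard c·x = 1.6412 hit at Δt = 0.7820 (t = 1.7285), x⁻ = (-1.9209, 1.0734) → reset → x⁺ = (-1.6052, 1.3201), jump to mode 0
Mode 0: flow for 0.9988 to horizon, guard not reached → x = (-2.1018, 7.3720)

1 0.9465 3->2
2 1.7285 2->0
final: 0 -2.1018 7.3720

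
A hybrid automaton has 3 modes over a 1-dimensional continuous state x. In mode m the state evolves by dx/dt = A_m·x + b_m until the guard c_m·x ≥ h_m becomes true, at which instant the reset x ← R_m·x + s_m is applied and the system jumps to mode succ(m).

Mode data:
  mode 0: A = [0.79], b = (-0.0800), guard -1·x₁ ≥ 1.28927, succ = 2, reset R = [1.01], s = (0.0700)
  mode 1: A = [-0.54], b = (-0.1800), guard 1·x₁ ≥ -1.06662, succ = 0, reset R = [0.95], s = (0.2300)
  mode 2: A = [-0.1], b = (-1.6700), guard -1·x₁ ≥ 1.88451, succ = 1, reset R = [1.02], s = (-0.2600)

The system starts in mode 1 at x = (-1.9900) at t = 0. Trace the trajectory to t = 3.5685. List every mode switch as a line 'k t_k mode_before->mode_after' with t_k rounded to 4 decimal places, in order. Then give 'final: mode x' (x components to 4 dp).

1 1.5093 1->0
2 2.0819 0->2
3 2.5128 2->1
final: 1 -1.3788

Mode 1: guard c·x = -1.0666 hit at Δt = 1.5093 (t = 1.5093), x⁻ = (-1.0666) → reset → x⁺ = (-0.7833), jump to mode 0
Mode 0: guard c·x = 1.2893 hit at Δt = 0.5726 (t = 2.0819), x⁻ = (-1.2893) → reset → x⁺ = (-1.2322), jump to mode 2
Mode 2: guard c·x = 1.8845 hit at Δt = 0.4309 (t = 2.5128), x⁻ = (-1.8845) → reset → x⁺ = (-2.1822), jump to mode 1
Mode 1: flow for 1.0557 to horizon, guard not reached → x = (-1.3788)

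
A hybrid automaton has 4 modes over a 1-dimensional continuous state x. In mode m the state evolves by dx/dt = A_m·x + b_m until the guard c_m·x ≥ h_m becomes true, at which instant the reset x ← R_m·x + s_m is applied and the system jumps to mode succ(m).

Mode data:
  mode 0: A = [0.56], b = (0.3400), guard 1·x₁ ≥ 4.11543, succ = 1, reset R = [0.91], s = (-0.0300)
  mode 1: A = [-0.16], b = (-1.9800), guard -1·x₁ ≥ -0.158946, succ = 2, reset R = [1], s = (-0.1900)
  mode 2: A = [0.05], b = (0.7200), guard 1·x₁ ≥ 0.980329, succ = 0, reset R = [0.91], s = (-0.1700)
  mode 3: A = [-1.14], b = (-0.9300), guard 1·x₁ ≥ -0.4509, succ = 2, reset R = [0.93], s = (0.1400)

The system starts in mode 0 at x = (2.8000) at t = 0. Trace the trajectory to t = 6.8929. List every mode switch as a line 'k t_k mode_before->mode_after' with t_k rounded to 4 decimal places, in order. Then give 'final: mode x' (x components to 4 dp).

1 0.5830 0->1
2 2.1440 1->2
3 3.5044 2->0
4 5.7682 0->1
final: 1 1.0652

Mode 0: guard c·x = 4.1154 hit at Δt = 0.5830 (t = 0.5830), x⁻ = (4.1154) → reset → x⁺ = (3.7150), jump to mode 1
Mode 1: guard c·x = -0.1589 hit at Δt = 1.5610 (t = 2.1440), x⁻ = (0.1589) → reset → x⁺ = (-0.0311), jump to mode 2
Mode 2: guard c·x = 0.9803 hit at Δt = 1.3604 (t = 3.5044), x⁻ = (0.9803) → reset → x⁺ = (0.7221), jump to mode 0
Mode 0: guard c·x = 4.1154 hit at Δt = 2.2638 (t = 5.7682), x⁻ = (4.1154) → reset → x⁺ = (3.7150), jump to mode 1
Mode 1: flow for 1.1247 to horizon, guard not reached → x = (1.0652)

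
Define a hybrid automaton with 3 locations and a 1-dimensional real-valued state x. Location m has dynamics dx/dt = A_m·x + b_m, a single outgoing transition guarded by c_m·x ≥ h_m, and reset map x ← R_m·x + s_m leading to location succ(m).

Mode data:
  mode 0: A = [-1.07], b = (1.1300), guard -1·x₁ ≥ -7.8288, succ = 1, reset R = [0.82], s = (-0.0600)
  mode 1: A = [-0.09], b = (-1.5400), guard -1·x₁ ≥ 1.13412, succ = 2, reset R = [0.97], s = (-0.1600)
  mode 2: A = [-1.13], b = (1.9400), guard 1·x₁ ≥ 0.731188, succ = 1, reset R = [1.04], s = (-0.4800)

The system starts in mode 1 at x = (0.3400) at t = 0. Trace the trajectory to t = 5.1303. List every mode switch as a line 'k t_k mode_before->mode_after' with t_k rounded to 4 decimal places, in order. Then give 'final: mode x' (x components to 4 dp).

Mode 1: guard c·x = 1.1341 hit at Δt = 0.9806 (t = 0.9806), x⁻ = (-1.1341) → reset → x⁺ = (-1.2601), jump to mode 2
Mode 2: guard c·x = 0.7312 hit at Δt = 0.9782 (t = 1.9588), x⁻ = (0.7312) → reset → x⁺ = (0.2804), jump to mode 1
Mode 1: guard c·x = 1.1341 hit at Δt = 0.9426 (t = 2.9014), x⁻ = (-1.1341) → reset → x⁺ = (-1.2601), jump to mode 2
Mode 2: guard c·x = 0.7312 hit at Δt = 0.9782 (t = 3.8796), x⁻ = (0.7312) → reset → x⁺ = (0.2804), jump to mode 1
Mode 1: guard c·x = 1.1341 hit at Δt = 0.9426 (t = 4.8222), x⁻ = (-1.1341) → reset → x⁺ = (-1.2601), jump to mode 2
Mode 2: flow for 0.3081 to horizon, guard not reached → x = (-0.3849)

1 0.9806 1->2
2 1.9588 2->1
3 2.9014 1->2
4 3.8796 2->1
5 4.8222 1->2
final: 2 -0.3849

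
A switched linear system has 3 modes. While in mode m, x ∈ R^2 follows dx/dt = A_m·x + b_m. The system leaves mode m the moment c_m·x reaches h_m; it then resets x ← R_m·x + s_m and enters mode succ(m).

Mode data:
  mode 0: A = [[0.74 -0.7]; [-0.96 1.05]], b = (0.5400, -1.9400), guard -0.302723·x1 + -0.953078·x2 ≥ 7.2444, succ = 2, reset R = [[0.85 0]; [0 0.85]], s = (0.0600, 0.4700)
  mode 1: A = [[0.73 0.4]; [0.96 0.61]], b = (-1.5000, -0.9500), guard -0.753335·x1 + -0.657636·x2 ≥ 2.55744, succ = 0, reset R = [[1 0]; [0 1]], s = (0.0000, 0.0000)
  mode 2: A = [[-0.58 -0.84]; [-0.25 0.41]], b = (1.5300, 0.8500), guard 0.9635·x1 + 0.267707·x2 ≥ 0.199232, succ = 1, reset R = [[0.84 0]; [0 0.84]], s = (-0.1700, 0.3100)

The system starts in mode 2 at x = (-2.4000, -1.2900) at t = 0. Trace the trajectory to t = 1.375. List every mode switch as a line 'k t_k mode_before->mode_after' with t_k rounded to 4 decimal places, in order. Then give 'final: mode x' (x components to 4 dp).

Mode 2: guard c·x = 0.1992 hit at Δt = 0.9980 (t = 0.9980), x⁻ = (0.3758, -0.6085) → reset → x⁺ = (0.1457, -0.2011), jump to mode 1
Mode 1: flow for 0.3770 to horizon, guard not reached → x = (-0.5318, -0.7202)

1 0.9980 2->1
final: 1 -0.5318 -0.7202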